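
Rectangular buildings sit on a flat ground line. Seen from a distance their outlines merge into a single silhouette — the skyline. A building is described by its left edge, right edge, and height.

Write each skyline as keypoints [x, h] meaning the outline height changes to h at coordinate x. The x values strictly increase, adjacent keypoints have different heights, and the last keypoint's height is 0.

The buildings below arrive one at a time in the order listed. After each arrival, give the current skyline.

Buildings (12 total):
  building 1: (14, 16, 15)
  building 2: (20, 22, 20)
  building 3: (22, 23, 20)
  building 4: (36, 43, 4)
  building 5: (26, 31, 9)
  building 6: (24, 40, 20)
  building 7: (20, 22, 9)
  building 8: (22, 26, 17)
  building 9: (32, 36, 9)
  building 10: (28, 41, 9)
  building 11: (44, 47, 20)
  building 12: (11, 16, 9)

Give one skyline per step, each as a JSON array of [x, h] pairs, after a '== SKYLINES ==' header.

== SKYLINES ==
[[14,15],[16,0]]
[[14,15],[16,0],[20,20],[22,0]]
[[14,15],[16,0],[20,20],[23,0]]
[[14,15],[16,0],[20,20],[23,0],[36,4],[43,0]]
[[14,15],[16,0],[20,20],[23,0],[26,9],[31,0],[36,4],[43,0]]
[[14,15],[16,0],[20,20],[23,0],[24,20],[40,4],[43,0]]
[[14,15],[16,0],[20,20],[23,0],[24,20],[40,4],[43,0]]
[[14,15],[16,0],[20,20],[23,17],[24,20],[40,4],[43,0]]
[[14,15],[16,0],[20,20],[23,17],[24,20],[40,4],[43,0]]
[[14,15],[16,0],[20,20],[23,17],[24,20],[40,9],[41,4],[43,0]]
[[14,15],[16,0],[20,20],[23,17],[24,20],[40,9],[41,4],[43,0],[44,20],[47,0]]
[[11,9],[14,15],[16,0],[20,20],[23,17],[24,20],[40,9],[41,4],[43,0],[44,20],[47,0]]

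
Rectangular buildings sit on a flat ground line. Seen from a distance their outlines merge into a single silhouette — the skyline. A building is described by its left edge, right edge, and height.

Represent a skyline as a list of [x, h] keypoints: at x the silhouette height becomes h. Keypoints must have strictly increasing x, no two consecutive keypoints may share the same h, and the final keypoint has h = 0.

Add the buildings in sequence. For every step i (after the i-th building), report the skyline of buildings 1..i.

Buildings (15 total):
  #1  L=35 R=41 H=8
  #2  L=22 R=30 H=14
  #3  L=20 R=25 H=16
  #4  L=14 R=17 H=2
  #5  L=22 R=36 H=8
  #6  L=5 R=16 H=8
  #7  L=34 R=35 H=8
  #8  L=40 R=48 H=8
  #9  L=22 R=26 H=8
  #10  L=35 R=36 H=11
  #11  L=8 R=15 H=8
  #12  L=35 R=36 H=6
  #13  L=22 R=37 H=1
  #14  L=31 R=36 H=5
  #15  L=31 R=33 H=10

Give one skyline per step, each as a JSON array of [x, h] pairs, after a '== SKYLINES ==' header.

== SKYLINES ==
[[35,8],[41,0]]
[[22,14],[30,0],[35,8],[41,0]]
[[20,16],[25,14],[30,0],[35,8],[41,0]]
[[14,2],[17,0],[20,16],[25,14],[30,0],[35,8],[41,0]]
[[14,2],[17,0],[20,16],[25,14],[30,8],[41,0]]
[[5,8],[16,2],[17,0],[20,16],[25,14],[30,8],[41,0]]
[[5,8],[16,2],[17,0],[20,16],[25,14],[30,8],[41,0]]
[[5,8],[16,2],[17,0],[20,16],[25,14],[30,8],[48,0]]
[[5,8],[16,2],[17,0],[20,16],[25,14],[30,8],[48,0]]
[[5,8],[16,2],[17,0],[20,16],[25,14],[30,8],[35,11],[36,8],[48,0]]
[[5,8],[16,2],[17,0],[20,16],[25,14],[30,8],[35,11],[36,8],[48,0]]
[[5,8],[16,2],[17,0],[20,16],[25,14],[30,8],[35,11],[36,8],[48,0]]
[[5,8],[16,2],[17,0],[20,16],[25,14],[30,8],[35,11],[36,8],[48,0]]
[[5,8],[16,2],[17,0],[20,16],[25,14],[30,8],[35,11],[36,8],[48,0]]
[[5,8],[16,2],[17,0],[20,16],[25,14],[30,8],[31,10],[33,8],[35,11],[36,8],[48,0]]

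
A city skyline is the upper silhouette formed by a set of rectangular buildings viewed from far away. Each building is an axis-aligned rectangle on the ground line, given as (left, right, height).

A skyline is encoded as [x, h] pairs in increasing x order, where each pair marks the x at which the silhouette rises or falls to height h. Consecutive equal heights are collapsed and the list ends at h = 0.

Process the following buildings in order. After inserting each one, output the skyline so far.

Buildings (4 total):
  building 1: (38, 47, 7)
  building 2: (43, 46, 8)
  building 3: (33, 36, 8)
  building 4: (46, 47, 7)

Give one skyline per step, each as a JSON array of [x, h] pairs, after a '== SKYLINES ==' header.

== SKYLINES ==
[[38,7],[47,0]]
[[38,7],[43,8],[46,7],[47,0]]
[[33,8],[36,0],[38,7],[43,8],[46,7],[47,0]]
[[33,8],[36,0],[38,7],[43,8],[46,7],[47,0]]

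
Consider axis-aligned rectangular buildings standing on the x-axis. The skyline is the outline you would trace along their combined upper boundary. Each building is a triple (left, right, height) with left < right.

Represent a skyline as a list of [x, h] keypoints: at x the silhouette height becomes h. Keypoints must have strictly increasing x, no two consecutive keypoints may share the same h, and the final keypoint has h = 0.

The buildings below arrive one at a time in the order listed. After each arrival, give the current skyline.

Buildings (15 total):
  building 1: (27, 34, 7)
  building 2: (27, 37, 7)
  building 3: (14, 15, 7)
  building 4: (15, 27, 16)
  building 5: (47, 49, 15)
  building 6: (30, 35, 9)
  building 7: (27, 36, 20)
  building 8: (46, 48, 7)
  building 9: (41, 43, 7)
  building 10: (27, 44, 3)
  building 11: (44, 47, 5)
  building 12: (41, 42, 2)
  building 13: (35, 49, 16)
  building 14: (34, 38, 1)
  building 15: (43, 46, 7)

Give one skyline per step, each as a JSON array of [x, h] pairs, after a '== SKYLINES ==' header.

== SKYLINES ==
[[27,7],[34,0]]
[[27,7],[37,0]]
[[14,7],[15,0],[27,7],[37,0]]
[[14,7],[15,16],[27,7],[37,0]]
[[14,7],[15,16],[27,7],[37,0],[47,15],[49,0]]
[[14,7],[15,16],[27,7],[30,9],[35,7],[37,0],[47,15],[49,0]]
[[14,7],[15,16],[27,20],[36,7],[37,0],[47,15],[49,0]]
[[14,7],[15,16],[27,20],[36,7],[37,0],[46,7],[47,15],[49,0]]
[[14,7],[15,16],[27,20],[36,7],[37,0],[41,7],[43,0],[46,7],[47,15],[49,0]]
[[14,7],[15,16],[27,20],[36,7],[37,3],[41,7],[43,3],[44,0],[46,7],[47,15],[49,0]]
[[14,7],[15,16],[27,20],[36,7],[37,3],[41,7],[43,3],[44,5],[46,7],[47,15],[49,0]]
[[14,7],[15,16],[27,20],[36,7],[37,3],[41,7],[43,3],[44,5],[46,7],[47,15],[49,0]]
[[14,7],[15,16],[27,20],[36,16],[49,0]]
[[14,7],[15,16],[27,20],[36,16],[49,0]]
[[14,7],[15,16],[27,20],[36,16],[49,0]]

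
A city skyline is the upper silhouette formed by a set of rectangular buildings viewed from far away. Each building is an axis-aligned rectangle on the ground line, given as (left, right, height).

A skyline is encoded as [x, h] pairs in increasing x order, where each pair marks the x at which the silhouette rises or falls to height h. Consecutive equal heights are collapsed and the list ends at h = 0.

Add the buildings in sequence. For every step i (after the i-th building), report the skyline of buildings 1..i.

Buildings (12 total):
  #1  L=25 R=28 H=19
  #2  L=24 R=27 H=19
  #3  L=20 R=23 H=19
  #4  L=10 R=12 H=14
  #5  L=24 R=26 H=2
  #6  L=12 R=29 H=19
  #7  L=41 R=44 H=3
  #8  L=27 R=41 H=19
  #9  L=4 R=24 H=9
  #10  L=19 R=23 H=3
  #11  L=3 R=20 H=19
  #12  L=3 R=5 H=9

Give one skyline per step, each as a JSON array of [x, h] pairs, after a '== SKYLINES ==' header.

== SKYLINES ==
[[25,19],[28,0]]
[[24,19],[28,0]]
[[20,19],[23,0],[24,19],[28,0]]
[[10,14],[12,0],[20,19],[23,0],[24,19],[28,0]]
[[10,14],[12,0],[20,19],[23,0],[24,19],[28,0]]
[[10,14],[12,19],[29,0]]
[[10,14],[12,19],[29,0],[41,3],[44,0]]
[[10,14],[12,19],[41,3],[44,0]]
[[4,9],[10,14],[12,19],[41,3],[44,0]]
[[4,9],[10,14],[12,19],[41,3],[44,0]]
[[3,19],[41,3],[44,0]]
[[3,19],[41,3],[44,0]]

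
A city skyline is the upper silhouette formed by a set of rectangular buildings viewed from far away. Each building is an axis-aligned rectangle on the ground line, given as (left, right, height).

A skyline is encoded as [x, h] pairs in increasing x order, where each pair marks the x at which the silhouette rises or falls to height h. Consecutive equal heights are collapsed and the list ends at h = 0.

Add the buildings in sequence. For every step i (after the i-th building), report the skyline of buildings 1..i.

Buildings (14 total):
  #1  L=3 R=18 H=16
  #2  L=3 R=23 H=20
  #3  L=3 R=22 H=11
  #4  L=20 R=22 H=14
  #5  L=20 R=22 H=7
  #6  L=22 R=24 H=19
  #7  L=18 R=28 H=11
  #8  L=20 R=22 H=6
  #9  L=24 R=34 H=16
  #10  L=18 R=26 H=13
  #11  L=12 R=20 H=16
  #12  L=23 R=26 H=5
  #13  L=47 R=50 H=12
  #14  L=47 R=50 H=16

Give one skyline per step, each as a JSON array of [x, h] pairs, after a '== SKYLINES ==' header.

== SKYLINES ==
[[3,16],[18,0]]
[[3,20],[23,0]]
[[3,20],[23,0]]
[[3,20],[23,0]]
[[3,20],[23,0]]
[[3,20],[23,19],[24,0]]
[[3,20],[23,19],[24,11],[28,0]]
[[3,20],[23,19],[24,11],[28,0]]
[[3,20],[23,19],[24,16],[34,0]]
[[3,20],[23,19],[24,16],[34,0]]
[[3,20],[23,19],[24,16],[34,0]]
[[3,20],[23,19],[24,16],[34,0]]
[[3,20],[23,19],[24,16],[34,0],[47,12],[50,0]]
[[3,20],[23,19],[24,16],[34,0],[47,16],[50,0]]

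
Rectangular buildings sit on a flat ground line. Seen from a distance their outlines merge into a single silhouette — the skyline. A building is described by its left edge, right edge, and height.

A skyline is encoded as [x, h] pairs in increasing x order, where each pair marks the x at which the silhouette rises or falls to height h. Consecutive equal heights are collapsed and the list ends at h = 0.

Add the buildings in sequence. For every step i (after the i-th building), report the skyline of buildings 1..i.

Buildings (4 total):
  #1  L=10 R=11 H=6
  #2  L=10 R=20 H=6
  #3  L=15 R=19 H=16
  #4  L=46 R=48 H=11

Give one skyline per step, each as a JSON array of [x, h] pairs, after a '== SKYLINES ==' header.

== SKYLINES ==
[[10,6],[11,0]]
[[10,6],[20,0]]
[[10,6],[15,16],[19,6],[20,0]]
[[10,6],[15,16],[19,6],[20,0],[46,11],[48,0]]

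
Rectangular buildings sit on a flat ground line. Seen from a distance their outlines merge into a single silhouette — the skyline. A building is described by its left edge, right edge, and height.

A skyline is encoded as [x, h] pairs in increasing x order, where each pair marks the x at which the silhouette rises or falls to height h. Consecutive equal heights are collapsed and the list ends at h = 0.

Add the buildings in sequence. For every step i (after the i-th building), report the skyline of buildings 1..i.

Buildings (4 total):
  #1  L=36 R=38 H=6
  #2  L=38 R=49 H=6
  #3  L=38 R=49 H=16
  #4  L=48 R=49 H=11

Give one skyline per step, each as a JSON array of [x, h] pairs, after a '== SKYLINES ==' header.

== SKYLINES ==
[[36,6],[38,0]]
[[36,6],[49,0]]
[[36,6],[38,16],[49,0]]
[[36,6],[38,16],[49,0]]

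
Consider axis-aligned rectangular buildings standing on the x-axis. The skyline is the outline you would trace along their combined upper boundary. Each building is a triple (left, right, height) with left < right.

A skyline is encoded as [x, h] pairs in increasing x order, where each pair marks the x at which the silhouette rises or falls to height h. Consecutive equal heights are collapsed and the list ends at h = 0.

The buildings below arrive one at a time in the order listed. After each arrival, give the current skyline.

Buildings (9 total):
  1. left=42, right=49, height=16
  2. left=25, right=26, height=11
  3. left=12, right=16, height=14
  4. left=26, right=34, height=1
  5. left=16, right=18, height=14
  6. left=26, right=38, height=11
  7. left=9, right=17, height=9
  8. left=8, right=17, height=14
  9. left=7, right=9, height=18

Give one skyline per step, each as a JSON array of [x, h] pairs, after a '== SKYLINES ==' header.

== SKYLINES ==
[[42,16],[49,0]]
[[25,11],[26,0],[42,16],[49,0]]
[[12,14],[16,0],[25,11],[26,0],[42,16],[49,0]]
[[12,14],[16,0],[25,11],[26,1],[34,0],[42,16],[49,0]]
[[12,14],[18,0],[25,11],[26,1],[34,0],[42,16],[49,0]]
[[12,14],[18,0],[25,11],[38,0],[42,16],[49,0]]
[[9,9],[12,14],[18,0],[25,11],[38,0],[42,16],[49,0]]
[[8,14],[18,0],[25,11],[38,0],[42,16],[49,0]]
[[7,18],[9,14],[18,0],[25,11],[38,0],[42,16],[49,0]]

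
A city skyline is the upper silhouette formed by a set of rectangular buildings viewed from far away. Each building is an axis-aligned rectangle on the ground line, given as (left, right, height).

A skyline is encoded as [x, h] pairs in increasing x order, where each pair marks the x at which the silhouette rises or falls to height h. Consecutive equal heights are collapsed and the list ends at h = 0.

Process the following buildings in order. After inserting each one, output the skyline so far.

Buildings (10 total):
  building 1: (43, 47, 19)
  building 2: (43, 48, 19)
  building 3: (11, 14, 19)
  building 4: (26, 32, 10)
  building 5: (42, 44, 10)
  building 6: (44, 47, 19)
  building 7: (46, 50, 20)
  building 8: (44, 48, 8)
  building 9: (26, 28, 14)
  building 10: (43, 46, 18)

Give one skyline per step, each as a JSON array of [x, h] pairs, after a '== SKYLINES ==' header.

== SKYLINES ==
[[43,19],[47,0]]
[[43,19],[48,0]]
[[11,19],[14,0],[43,19],[48,0]]
[[11,19],[14,0],[26,10],[32,0],[43,19],[48,0]]
[[11,19],[14,0],[26,10],[32,0],[42,10],[43,19],[48,0]]
[[11,19],[14,0],[26,10],[32,0],[42,10],[43,19],[48,0]]
[[11,19],[14,0],[26,10],[32,0],[42,10],[43,19],[46,20],[50,0]]
[[11,19],[14,0],[26,10],[32,0],[42,10],[43,19],[46,20],[50,0]]
[[11,19],[14,0],[26,14],[28,10],[32,0],[42,10],[43,19],[46,20],[50,0]]
[[11,19],[14,0],[26,14],[28,10],[32,0],[42,10],[43,19],[46,20],[50,0]]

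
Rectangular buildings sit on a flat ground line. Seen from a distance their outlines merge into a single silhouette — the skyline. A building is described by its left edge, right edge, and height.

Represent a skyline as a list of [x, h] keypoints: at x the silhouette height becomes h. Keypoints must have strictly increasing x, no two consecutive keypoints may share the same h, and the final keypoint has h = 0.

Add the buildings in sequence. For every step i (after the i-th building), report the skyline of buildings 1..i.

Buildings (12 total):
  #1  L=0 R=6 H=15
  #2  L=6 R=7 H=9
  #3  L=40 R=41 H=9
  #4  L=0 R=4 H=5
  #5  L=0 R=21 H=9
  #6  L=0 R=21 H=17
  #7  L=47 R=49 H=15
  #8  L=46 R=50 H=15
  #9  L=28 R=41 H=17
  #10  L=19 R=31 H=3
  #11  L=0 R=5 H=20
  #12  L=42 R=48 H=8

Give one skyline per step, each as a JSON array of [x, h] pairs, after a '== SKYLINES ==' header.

== SKYLINES ==
[[0,15],[6,0]]
[[0,15],[6,9],[7,0]]
[[0,15],[6,9],[7,0],[40,9],[41,0]]
[[0,15],[6,9],[7,0],[40,9],[41,0]]
[[0,15],[6,9],[21,0],[40,9],[41,0]]
[[0,17],[21,0],[40,9],[41,0]]
[[0,17],[21,0],[40,9],[41,0],[47,15],[49,0]]
[[0,17],[21,0],[40,9],[41,0],[46,15],[50,0]]
[[0,17],[21,0],[28,17],[41,0],[46,15],[50,0]]
[[0,17],[21,3],[28,17],[41,0],[46,15],[50,0]]
[[0,20],[5,17],[21,3],[28,17],[41,0],[46,15],[50,0]]
[[0,20],[5,17],[21,3],[28,17],[41,0],[42,8],[46,15],[50,0]]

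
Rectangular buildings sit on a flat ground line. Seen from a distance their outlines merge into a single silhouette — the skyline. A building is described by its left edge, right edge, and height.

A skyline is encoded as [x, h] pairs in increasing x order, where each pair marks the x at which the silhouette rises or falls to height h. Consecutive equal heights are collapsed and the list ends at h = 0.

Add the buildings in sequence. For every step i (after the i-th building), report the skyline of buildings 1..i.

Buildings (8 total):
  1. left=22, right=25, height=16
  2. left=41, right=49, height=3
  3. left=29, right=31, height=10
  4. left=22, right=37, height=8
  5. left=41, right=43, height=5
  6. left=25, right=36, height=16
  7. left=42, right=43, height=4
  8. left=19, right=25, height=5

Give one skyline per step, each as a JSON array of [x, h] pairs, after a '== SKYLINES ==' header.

== SKYLINES ==
[[22,16],[25,0]]
[[22,16],[25,0],[41,3],[49,0]]
[[22,16],[25,0],[29,10],[31,0],[41,3],[49,0]]
[[22,16],[25,8],[29,10],[31,8],[37,0],[41,3],[49,0]]
[[22,16],[25,8],[29,10],[31,8],[37,0],[41,5],[43,3],[49,0]]
[[22,16],[36,8],[37,0],[41,5],[43,3],[49,0]]
[[22,16],[36,8],[37,0],[41,5],[43,3],[49,0]]
[[19,5],[22,16],[36,8],[37,0],[41,5],[43,3],[49,0]]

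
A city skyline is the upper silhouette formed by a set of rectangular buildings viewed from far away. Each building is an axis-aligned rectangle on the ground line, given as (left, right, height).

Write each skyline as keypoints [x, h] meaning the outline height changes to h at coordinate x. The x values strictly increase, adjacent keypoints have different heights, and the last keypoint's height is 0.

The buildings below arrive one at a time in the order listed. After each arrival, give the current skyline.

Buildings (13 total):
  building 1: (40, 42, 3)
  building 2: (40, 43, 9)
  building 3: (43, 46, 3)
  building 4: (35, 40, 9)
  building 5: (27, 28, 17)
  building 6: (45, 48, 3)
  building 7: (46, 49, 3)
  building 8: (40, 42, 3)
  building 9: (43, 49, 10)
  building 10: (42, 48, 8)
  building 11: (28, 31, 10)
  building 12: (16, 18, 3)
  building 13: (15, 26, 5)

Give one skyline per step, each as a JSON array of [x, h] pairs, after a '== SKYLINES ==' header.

== SKYLINES ==
[[40,3],[42,0]]
[[40,9],[43,0]]
[[40,9],[43,3],[46,0]]
[[35,9],[43,3],[46,0]]
[[27,17],[28,0],[35,9],[43,3],[46,0]]
[[27,17],[28,0],[35,9],[43,3],[48,0]]
[[27,17],[28,0],[35,9],[43,3],[49,0]]
[[27,17],[28,0],[35,9],[43,3],[49,0]]
[[27,17],[28,0],[35,9],[43,10],[49,0]]
[[27,17],[28,0],[35,9],[43,10],[49,0]]
[[27,17],[28,10],[31,0],[35,9],[43,10],[49,0]]
[[16,3],[18,0],[27,17],[28,10],[31,0],[35,9],[43,10],[49,0]]
[[15,5],[26,0],[27,17],[28,10],[31,0],[35,9],[43,10],[49,0]]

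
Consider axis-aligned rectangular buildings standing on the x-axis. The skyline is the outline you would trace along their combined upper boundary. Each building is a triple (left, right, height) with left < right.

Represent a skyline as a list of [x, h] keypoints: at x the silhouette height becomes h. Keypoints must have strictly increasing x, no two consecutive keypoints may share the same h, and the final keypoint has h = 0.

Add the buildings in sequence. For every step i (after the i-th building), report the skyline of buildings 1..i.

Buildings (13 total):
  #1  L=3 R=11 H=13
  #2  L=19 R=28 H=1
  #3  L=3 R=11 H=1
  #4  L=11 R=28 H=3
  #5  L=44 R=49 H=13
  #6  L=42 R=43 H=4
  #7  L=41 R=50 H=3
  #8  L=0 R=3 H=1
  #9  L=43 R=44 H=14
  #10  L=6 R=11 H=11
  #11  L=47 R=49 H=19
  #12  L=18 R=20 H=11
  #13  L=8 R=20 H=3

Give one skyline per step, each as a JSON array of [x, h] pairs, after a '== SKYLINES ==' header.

== SKYLINES ==
[[3,13],[11,0]]
[[3,13],[11,0],[19,1],[28,0]]
[[3,13],[11,0],[19,1],[28,0]]
[[3,13],[11,3],[28,0]]
[[3,13],[11,3],[28,0],[44,13],[49,0]]
[[3,13],[11,3],[28,0],[42,4],[43,0],[44,13],[49,0]]
[[3,13],[11,3],[28,0],[41,3],[42,4],[43,3],[44,13],[49,3],[50,0]]
[[0,1],[3,13],[11,3],[28,0],[41,3],[42,4],[43,3],[44,13],[49,3],[50,0]]
[[0,1],[3,13],[11,3],[28,0],[41,3],[42,4],[43,14],[44,13],[49,3],[50,0]]
[[0,1],[3,13],[11,3],[28,0],[41,3],[42,4],[43,14],[44,13],[49,3],[50,0]]
[[0,1],[3,13],[11,3],[28,0],[41,3],[42,4],[43,14],[44,13],[47,19],[49,3],[50,0]]
[[0,1],[3,13],[11,3],[18,11],[20,3],[28,0],[41,3],[42,4],[43,14],[44,13],[47,19],[49,3],[50,0]]
[[0,1],[3,13],[11,3],[18,11],[20,3],[28,0],[41,3],[42,4],[43,14],[44,13],[47,19],[49,3],[50,0]]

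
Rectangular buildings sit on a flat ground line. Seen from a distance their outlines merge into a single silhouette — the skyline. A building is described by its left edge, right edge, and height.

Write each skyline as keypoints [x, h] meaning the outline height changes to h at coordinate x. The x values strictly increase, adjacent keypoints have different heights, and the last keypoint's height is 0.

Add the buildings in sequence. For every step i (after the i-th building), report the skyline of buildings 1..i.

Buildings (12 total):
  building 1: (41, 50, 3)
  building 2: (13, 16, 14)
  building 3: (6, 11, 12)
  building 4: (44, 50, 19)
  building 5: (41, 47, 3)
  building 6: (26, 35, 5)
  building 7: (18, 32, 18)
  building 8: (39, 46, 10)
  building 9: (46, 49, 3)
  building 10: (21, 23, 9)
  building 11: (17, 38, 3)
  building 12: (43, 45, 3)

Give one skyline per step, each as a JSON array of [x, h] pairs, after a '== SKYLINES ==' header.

== SKYLINES ==
[[41,3],[50,0]]
[[13,14],[16,0],[41,3],[50,0]]
[[6,12],[11,0],[13,14],[16,0],[41,3],[50,0]]
[[6,12],[11,0],[13,14],[16,0],[41,3],[44,19],[50,0]]
[[6,12],[11,0],[13,14],[16,0],[41,3],[44,19],[50,0]]
[[6,12],[11,0],[13,14],[16,0],[26,5],[35,0],[41,3],[44,19],[50,0]]
[[6,12],[11,0],[13,14],[16,0],[18,18],[32,5],[35,0],[41,3],[44,19],[50,0]]
[[6,12],[11,0],[13,14],[16,0],[18,18],[32,5],[35,0],[39,10],[44,19],[50,0]]
[[6,12],[11,0],[13,14],[16,0],[18,18],[32,5],[35,0],[39,10],[44,19],[50,0]]
[[6,12],[11,0],[13,14],[16,0],[18,18],[32,5],[35,0],[39,10],[44,19],[50,0]]
[[6,12],[11,0],[13,14],[16,0],[17,3],[18,18],[32,5],[35,3],[38,0],[39,10],[44,19],[50,0]]
[[6,12],[11,0],[13,14],[16,0],[17,3],[18,18],[32,5],[35,3],[38,0],[39,10],[44,19],[50,0]]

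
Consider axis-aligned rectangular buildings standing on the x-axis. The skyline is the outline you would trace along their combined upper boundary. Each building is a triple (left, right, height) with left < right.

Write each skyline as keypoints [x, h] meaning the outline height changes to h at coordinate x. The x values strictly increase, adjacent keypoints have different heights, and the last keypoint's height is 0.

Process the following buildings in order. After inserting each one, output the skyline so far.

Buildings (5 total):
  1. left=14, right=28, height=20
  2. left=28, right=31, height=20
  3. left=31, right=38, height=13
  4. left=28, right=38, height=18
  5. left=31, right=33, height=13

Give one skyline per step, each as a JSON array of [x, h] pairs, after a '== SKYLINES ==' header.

== SKYLINES ==
[[14,20],[28,0]]
[[14,20],[31,0]]
[[14,20],[31,13],[38,0]]
[[14,20],[31,18],[38,0]]
[[14,20],[31,18],[38,0]]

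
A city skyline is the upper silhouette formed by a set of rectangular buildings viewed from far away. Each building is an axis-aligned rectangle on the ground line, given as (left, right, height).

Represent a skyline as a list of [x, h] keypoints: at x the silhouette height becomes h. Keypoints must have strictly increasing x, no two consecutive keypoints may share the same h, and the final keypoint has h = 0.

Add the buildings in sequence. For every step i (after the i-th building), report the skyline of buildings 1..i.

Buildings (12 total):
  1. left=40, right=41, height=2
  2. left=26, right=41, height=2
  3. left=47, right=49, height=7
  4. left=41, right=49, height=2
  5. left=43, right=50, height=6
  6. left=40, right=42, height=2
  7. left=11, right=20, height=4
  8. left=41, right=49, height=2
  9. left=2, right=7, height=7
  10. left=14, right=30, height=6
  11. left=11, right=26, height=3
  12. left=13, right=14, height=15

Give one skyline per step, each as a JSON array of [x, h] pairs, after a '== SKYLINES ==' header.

== SKYLINES ==
[[40,2],[41,0]]
[[26,2],[41,0]]
[[26,2],[41,0],[47,7],[49,0]]
[[26,2],[47,7],[49,0]]
[[26,2],[43,6],[47,7],[49,6],[50,0]]
[[26,2],[43,6],[47,7],[49,6],[50,0]]
[[11,4],[20,0],[26,2],[43,6],[47,7],[49,6],[50,0]]
[[11,4],[20,0],[26,2],[43,6],[47,7],[49,6],[50,0]]
[[2,7],[7,0],[11,4],[20,0],[26,2],[43,6],[47,7],[49,6],[50,0]]
[[2,7],[7,0],[11,4],[14,6],[30,2],[43,6],[47,7],[49,6],[50,0]]
[[2,7],[7,0],[11,4],[14,6],[30,2],[43,6],[47,7],[49,6],[50,0]]
[[2,7],[7,0],[11,4],[13,15],[14,6],[30,2],[43,6],[47,7],[49,6],[50,0]]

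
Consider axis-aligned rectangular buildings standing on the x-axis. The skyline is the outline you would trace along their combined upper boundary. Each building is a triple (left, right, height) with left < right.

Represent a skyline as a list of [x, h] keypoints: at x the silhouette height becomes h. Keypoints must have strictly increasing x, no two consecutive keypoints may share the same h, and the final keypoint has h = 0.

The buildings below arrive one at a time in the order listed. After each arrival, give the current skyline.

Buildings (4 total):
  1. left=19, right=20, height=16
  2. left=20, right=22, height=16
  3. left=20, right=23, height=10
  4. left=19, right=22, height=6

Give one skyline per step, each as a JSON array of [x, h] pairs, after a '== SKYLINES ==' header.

== SKYLINES ==
[[19,16],[20,0]]
[[19,16],[22,0]]
[[19,16],[22,10],[23,0]]
[[19,16],[22,10],[23,0]]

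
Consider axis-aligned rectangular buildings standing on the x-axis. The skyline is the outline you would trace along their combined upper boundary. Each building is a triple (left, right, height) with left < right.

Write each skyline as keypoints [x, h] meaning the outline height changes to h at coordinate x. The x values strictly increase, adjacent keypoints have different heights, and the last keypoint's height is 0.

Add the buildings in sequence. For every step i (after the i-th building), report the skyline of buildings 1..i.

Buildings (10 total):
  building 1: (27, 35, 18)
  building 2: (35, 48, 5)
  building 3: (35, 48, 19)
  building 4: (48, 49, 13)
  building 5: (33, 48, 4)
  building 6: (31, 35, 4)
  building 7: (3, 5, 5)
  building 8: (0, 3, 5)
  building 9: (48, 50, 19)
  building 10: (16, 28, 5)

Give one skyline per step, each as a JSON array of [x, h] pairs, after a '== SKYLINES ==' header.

== SKYLINES ==
[[27,18],[35,0]]
[[27,18],[35,5],[48,0]]
[[27,18],[35,19],[48,0]]
[[27,18],[35,19],[48,13],[49,0]]
[[27,18],[35,19],[48,13],[49,0]]
[[27,18],[35,19],[48,13],[49,0]]
[[3,5],[5,0],[27,18],[35,19],[48,13],[49,0]]
[[0,5],[5,0],[27,18],[35,19],[48,13],[49,0]]
[[0,5],[5,0],[27,18],[35,19],[50,0]]
[[0,5],[5,0],[16,5],[27,18],[35,19],[50,0]]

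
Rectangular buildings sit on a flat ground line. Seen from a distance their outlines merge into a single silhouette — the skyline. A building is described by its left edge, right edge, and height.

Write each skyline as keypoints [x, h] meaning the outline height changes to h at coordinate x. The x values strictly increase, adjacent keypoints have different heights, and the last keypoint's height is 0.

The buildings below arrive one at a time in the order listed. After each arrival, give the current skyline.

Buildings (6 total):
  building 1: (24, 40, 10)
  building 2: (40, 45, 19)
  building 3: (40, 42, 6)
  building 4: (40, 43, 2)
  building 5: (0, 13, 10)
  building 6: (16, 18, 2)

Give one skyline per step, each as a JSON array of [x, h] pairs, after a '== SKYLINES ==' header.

== SKYLINES ==
[[24,10],[40,0]]
[[24,10],[40,19],[45,0]]
[[24,10],[40,19],[45,0]]
[[24,10],[40,19],[45,0]]
[[0,10],[13,0],[24,10],[40,19],[45,0]]
[[0,10],[13,0],[16,2],[18,0],[24,10],[40,19],[45,0]]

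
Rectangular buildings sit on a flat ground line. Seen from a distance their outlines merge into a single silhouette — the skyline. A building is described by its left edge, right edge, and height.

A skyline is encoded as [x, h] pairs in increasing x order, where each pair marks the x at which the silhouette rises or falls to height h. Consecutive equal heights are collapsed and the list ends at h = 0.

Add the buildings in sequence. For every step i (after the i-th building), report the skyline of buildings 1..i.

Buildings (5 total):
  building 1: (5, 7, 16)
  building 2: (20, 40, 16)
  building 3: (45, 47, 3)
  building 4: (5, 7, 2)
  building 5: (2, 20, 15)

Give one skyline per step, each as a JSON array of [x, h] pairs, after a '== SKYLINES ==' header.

== SKYLINES ==
[[5,16],[7,0]]
[[5,16],[7,0],[20,16],[40,0]]
[[5,16],[7,0],[20,16],[40,0],[45,3],[47,0]]
[[5,16],[7,0],[20,16],[40,0],[45,3],[47,0]]
[[2,15],[5,16],[7,15],[20,16],[40,0],[45,3],[47,0]]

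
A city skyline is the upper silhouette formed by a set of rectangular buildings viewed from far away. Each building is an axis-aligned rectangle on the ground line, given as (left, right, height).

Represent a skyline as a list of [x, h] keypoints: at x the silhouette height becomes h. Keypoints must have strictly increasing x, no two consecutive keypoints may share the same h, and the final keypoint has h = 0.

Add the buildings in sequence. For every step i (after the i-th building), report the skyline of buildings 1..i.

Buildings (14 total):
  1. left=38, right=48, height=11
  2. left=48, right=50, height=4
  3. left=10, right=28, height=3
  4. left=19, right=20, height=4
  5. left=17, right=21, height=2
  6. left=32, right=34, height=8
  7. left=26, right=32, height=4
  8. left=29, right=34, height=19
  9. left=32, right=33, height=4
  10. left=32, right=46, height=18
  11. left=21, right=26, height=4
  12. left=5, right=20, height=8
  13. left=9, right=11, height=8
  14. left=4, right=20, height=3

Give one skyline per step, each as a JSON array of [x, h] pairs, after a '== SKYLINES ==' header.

== SKYLINES ==
[[38,11],[48,0]]
[[38,11],[48,4],[50,0]]
[[10,3],[28,0],[38,11],[48,4],[50,0]]
[[10,3],[19,4],[20,3],[28,0],[38,11],[48,4],[50,0]]
[[10,3],[19,4],[20,3],[28,0],[38,11],[48,4],[50,0]]
[[10,3],[19,4],[20,3],[28,0],[32,8],[34,0],[38,11],[48,4],[50,0]]
[[10,3],[19,4],[20,3],[26,4],[32,8],[34,0],[38,11],[48,4],[50,0]]
[[10,3],[19,4],[20,3],[26,4],[29,19],[34,0],[38,11],[48,4],[50,0]]
[[10,3],[19,4],[20,3],[26,4],[29,19],[34,0],[38,11],[48,4],[50,0]]
[[10,3],[19,4],[20,3],[26,4],[29,19],[34,18],[46,11],[48,4],[50,0]]
[[10,3],[19,4],[20,3],[21,4],[29,19],[34,18],[46,11],[48,4],[50,0]]
[[5,8],[20,3],[21,4],[29,19],[34,18],[46,11],[48,4],[50,0]]
[[5,8],[20,3],[21,4],[29,19],[34,18],[46,11],[48,4],[50,0]]
[[4,3],[5,8],[20,3],[21,4],[29,19],[34,18],[46,11],[48,4],[50,0]]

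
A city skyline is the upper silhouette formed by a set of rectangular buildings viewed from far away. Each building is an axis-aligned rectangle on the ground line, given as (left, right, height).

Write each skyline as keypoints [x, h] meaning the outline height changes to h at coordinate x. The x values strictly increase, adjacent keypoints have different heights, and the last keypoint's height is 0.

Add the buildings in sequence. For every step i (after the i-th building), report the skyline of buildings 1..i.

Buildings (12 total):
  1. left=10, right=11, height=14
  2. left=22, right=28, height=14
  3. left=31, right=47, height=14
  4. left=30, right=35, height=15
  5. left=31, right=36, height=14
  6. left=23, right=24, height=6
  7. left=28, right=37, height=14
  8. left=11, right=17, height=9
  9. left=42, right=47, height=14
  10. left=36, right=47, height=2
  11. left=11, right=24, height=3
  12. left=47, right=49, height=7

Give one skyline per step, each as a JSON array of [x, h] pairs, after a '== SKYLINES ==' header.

== SKYLINES ==
[[10,14],[11,0]]
[[10,14],[11,0],[22,14],[28,0]]
[[10,14],[11,0],[22,14],[28,0],[31,14],[47,0]]
[[10,14],[11,0],[22,14],[28,0],[30,15],[35,14],[47,0]]
[[10,14],[11,0],[22,14],[28,0],[30,15],[35,14],[47,0]]
[[10,14],[11,0],[22,14],[28,0],[30,15],[35,14],[47,0]]
[[10,14],[11,0],[22,14],[30,15],[35,14],[47,0]]
[[10,14],[11,9],[17,0],[22,14],[30,15],[35,14],[47,0]]
[[10,14],[11,9],[17,0],[22,14],[30,15],[35,14],[47,0]]
[[10,14],[11,9],[17,0],[22,14],[30,15],[35,14],[47,0]]
[[10,14],[11,9],[17,3],[22,14],[30,15],[35,14],[47,0]]
[[10,14],[11,9],[17,3],[22,14],[30,15],[35,14],[47,7],[49,0]]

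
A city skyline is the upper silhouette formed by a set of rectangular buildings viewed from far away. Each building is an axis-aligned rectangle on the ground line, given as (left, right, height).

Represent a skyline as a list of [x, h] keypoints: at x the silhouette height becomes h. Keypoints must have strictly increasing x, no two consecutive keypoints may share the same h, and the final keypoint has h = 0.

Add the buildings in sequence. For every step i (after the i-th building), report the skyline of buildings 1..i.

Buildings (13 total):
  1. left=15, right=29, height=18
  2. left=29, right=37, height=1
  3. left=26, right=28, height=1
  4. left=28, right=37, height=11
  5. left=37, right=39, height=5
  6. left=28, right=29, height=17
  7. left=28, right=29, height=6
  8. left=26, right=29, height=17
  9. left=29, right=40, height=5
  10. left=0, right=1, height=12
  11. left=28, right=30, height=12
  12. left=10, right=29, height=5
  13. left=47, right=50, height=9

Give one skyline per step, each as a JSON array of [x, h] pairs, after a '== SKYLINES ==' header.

== SKYLINES ==
[[15,18],[29,0]]
[[15,18],[29,1],[37,0]]
[[15,18],[29,1],[37,0]]
[[15,18],[29,11],[37,0]]
[[15,18],[29,11],[37,5],[39,0]]
[[15,18],[29,11],[37,5],[39,0]]
[[15,18],[29,11],[37,5],[39,0]]
[[15,18],[29,11],[37,5],[39,0]]
[[15,18],[29,11],[37,5],[40,0]]
[[0,12],[1,0],[15,18],[29,11],[37,5],[40,0]]
[[0,12],[1,0],[15,18],[29,12],[30,11],[37,5],[40,0]]
[[0,12],[1,0],[10,5],[15,18],[29,12],[30,11],[37,5],[40,0]]
[[0,12],[1,0],[10,5],[15,18],[29,12],[30,11],[37,5],[40,0],[47,9],[50,0]]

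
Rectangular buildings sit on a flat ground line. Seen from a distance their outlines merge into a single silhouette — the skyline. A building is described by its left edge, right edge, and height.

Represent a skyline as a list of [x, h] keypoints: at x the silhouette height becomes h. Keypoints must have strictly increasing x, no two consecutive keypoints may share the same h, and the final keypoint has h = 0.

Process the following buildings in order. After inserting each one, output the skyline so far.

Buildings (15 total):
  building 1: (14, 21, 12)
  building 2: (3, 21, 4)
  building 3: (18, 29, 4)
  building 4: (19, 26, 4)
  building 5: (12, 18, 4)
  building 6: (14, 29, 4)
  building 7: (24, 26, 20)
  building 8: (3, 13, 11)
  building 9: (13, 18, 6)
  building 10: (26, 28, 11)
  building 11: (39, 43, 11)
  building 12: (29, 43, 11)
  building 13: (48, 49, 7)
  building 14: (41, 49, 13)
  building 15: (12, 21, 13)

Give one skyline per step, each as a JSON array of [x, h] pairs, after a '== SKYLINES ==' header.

== SKYLINES ==
[[14,12],[21,0]]
[[3,4],[14,12],[21,0]]
[[3,4],[14,12],[21,4],[29,0]]
[[3,4],[14,12],[21,4],[29,0]]
[[3,4],[14,12],[21,4],[29,0]]
[[3,4],[14,12],[21,4],[29,0]]
[[3,4],[14,12],[21,4],[24,20],[26,4],[29,0]]
[[3,11],[13,4],[14,12],[21,4],[24,20],[26,4],[29,0]]
[[3,11],[13,6],[14,12],[21,4],[24,20],[26,4],[29,0]]
[[3,11],[13,6],[14,12],[21,4],[24,20],[26,11],[28,4],[29,0]]
[[3,11],[13,6],[14,12],[21,4],[24,20],[26,11],[28,4],[29,0],[39,11],[43,0]]
[[3,11],[13,6],[14,12],[21,4],[24,20],[26,11],[28,4],[29,11],[43,0]]
[[3,11],[13,6],[14,12],[21,4],[24,20],[26,11],[28,4],[29,11],[43,0],[48,7],[49,0]]
[[3,11],[13,6],[14,12],[21,4],[24,20],[26,11],[28,4],[29,11],[41,13],[49,0]]
[[3,11],[12,13],[21,4],[24,20],[26,11],[28,4],[29,11],[41,13],[49,0]]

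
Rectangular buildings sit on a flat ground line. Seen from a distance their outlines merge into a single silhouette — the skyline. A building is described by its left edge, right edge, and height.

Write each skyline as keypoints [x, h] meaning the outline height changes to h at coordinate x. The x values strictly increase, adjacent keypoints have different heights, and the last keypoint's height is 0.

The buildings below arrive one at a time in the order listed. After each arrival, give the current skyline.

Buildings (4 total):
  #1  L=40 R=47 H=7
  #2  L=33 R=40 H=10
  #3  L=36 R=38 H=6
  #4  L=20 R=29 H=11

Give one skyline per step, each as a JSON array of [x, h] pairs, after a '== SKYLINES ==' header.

== SKYLINES ==
[[40,7],[47,0]]
[[33,10],[40,7],[47,0]]
[[33,10],[40,7],[47,0]]
[[20,11],[29,0],[33,10],[40,7],[47,0]]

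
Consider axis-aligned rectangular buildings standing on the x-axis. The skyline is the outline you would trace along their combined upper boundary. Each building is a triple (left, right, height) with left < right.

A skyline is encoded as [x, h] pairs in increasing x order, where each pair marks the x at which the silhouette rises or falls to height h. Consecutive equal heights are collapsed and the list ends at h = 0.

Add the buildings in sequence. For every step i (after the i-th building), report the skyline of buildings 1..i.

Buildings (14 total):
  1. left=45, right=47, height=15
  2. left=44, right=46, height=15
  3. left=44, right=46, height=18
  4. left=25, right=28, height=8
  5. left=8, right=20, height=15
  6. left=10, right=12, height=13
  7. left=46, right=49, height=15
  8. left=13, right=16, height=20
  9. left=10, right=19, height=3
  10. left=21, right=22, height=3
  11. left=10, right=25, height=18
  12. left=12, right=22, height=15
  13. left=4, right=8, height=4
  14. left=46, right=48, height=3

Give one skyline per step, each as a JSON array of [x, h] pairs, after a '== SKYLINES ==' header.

== SKYLINES ==
[[45,15],[47,0]]
[[44,15],[47,0]]
[[44,18],[46,15],[47,0]]
[[25,8],[28,0],[44,18],[46,15],[47,0]]
[[8,15],[20,0],[25,8],[28,0],[44,18],[46,15],[47,0]]
[[8,15],[20,0],[25,8],[28,0],[44,18],[46,15],[47,0]]
[[8,15],[20,0],[25,8],[28,0],[44,18],[46,15],[49,0]]
[[8,15],[13,20],[16,15],[20,0],[25,8],[28,0],[44,18],[46,15],[49,0]]
[[8,15],[13,20],[16,15],[20,0],[25,8],[28,0],[44,18],[46,15],[49,0]]
[[8,15],[13,20],[16,15],[20,0],[21,3],[22,0],[25,8],[28,0],[44,18],[46,15],[49,0]]
[[8,15],[10,18],[13,20],[16,18],[25,8],[28,0],[44,18],[46,15],[49,0]]
[[8,15],[10,18],[13,20],[16,18],[25,8],[28,0],[44,18],[46,15],[49,0]]
[[4,4],[8,15],[10,18],[13,20],[16,18],[25,8],[28,0],[44,18],[46,15],[49,0]]
[[4,4],[8,15],[10,18],[13,20],[16,18],[25,8],[28,0],[44,18],[46,15],[49,0]]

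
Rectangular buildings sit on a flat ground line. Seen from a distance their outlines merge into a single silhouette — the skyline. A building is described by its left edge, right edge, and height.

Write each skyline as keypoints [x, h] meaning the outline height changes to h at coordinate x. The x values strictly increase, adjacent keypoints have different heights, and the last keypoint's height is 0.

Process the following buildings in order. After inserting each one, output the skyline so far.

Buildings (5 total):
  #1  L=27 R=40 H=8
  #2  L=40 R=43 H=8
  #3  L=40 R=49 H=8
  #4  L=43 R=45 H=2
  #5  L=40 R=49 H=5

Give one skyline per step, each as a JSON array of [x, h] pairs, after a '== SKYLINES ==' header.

== SKYLINES ==
[[27,8],[40,0]]
[[27,8],[43,0]]
[[27,8],[49,0]]
[[27,8],[49,0]]
[[27,8],[49,0]]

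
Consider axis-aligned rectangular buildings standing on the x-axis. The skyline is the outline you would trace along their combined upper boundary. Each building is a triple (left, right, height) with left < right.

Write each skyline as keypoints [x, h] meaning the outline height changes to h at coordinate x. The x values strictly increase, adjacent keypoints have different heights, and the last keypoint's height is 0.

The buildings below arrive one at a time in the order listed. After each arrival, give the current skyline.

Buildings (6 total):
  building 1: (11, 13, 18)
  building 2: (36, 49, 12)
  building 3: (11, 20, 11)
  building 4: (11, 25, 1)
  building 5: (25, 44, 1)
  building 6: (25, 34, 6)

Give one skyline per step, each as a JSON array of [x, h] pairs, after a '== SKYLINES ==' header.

== SKYLINES ==
[[11,18],[13,0]]
[[11,18],[13,0],[36,12],[49,0]]
[[11,18],[13,11],[20,0],[36,12],[49,0]]
[[11,18],[13,11],[20,1],[25,0],[36,12],[49,0]]
[[11,18],[13,11],[20,1],[36,12],[49,0]]
[[11,18],[13,11],[20,1],[25,6],[34,1],[36,12],[49,0]]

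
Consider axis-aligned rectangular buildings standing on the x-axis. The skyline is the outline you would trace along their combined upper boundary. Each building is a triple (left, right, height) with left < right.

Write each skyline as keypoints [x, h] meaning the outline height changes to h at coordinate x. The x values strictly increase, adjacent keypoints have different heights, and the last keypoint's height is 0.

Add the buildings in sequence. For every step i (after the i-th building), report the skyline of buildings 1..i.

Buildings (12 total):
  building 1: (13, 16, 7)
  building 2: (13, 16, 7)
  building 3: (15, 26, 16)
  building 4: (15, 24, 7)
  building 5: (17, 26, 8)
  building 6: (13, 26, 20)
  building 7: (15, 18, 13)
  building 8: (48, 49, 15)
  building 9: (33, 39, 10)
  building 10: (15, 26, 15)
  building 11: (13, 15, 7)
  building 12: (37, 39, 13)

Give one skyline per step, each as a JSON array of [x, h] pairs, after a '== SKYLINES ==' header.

== SKYLINES ==
[[13,7],[16,0]]
[[13,7],[16,0]]
[[13,7],[15,16],[26,0]]
[[13,7],[15,16],[26,0]]
[[13,7],[15,16],[26,0]]
[[13,20],[26,0]]
[[13,20],[26,0]]
[[13,20],[26,0],[48,15],[49,0]]
[[13,20],[26,0],[33,10],[39,0],[48,15],[49,0]]
[[13,20],[26,0],[33,10],[39,0],[48,15],[49,0]]
[[13,20],[26,0],[33,10],[39,0],[48,15],[49,0]]
[[13,20],[26,0],[33,10],[37,13],[39,0],[48,15],[49,0]]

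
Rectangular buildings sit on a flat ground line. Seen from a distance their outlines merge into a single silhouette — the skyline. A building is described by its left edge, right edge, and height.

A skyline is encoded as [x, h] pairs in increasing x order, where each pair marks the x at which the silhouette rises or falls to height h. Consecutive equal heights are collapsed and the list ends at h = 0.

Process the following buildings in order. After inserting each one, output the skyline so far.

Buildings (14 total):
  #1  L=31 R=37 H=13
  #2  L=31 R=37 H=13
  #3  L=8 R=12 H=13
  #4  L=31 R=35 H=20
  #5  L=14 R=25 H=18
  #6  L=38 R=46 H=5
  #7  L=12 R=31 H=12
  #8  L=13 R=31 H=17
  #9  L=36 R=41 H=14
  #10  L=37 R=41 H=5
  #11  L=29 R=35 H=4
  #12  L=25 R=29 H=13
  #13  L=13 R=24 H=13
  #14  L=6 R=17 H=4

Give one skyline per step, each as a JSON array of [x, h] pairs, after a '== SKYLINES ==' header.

== SKYLINES ==
[[31,13],[37,0]]
[[31,13],[37,0]]
[[8,13],[12,0],[31,13],[37,0]]
[[8,13],[12,0],[31,20],[35,13],[37,0]]
[[8,13],[12,0],[14,18],[25,0],[31,20],[35,13],[37,0]]
[[8,13],[12,0],[14,18],[25,0],[31,20],[35,13],[37,0],[38,5],[46,0]]
[[8,13],[12,12],[14,18],[25,12],[31,20],[35,13],[37,0],[38,5],[46,0]]
[[8,13],[12,12],[13,17],[14,18],[25,17],[31,20],[35,13],[37,0],[38,5],[46,0]]
[[8,13],[12,12],[13,17],[14,18],[25,17],[31,20],[35,13],[36,14],[41,5],[46,0]]
[[8,13],[12,12],[13,17],[14,18],[25,17],[31,20],[35,13],[36,14],[41,5],[46,0]]
[[8,13],[12,12],[13,17],[14,18],[25,17],[31,20],[35,13],[36,14],[41,5],[46,0]]
[[8,13],[12,12],[13,17],[14,18],[25,17],[31,20],[35,13],[36,14],[41,5],[46,0]]
[[8,13],[12,12],[13,17],[14,18],[25,17],[31,20],[35,13],[36,14],[41,5],[46,0]]
[[6,4],[8,13],[12,12],[13,17],[14,18],[25,17],[31,20],[35,13],[36,14],[41,5],[46,0]]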